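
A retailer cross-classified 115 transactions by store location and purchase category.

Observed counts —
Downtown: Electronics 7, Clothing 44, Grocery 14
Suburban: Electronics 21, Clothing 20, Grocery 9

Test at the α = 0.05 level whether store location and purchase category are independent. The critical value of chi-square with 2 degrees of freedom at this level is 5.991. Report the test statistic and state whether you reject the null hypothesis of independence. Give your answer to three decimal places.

Row totals: 65, 50. Column totals: 28, 64, 23. Grand total N = 115.
Expected counts (row total × column total / N):
  Downtown, Electronics: 65×28/115 = 15.8261
  Downtown, Clothing: 65×64/115 = 36.1739
  Downtown, Grocery: 65×23/115 = 13.0000
  Suburban, Electronics: 50×28/115 = 12.1739
  Suburban, Clothing: 50×64/115 = 27.8261
  Suburban, Grocery: 50×23/115 = 10.0000
Contributions (O − E)²/E:
  (7 − 15.8261)²/15.8261 = 4.9223
  (44 − 36.1739)²/36.1739 = 1.6932
  (14 − 13.0000)²/13.0000 = 0.0769
  (21 − 12.1739)²/12.1739 = 6.3989
  (20 − 27.8261)²/27.8261 = 2.2011
  (9 − 10.0000)²/10.0000 = 0.1000
χ² = 4.9223 + 1.6932 + 0.0769 + 6.3989 + 2.2011 + 0.1000 = 15.392
df = (2−1)(3−1) = 2. Since 15.392 > 5.991, reject the null hypothesis of independence at α = 0.05.

15.392; reject H₀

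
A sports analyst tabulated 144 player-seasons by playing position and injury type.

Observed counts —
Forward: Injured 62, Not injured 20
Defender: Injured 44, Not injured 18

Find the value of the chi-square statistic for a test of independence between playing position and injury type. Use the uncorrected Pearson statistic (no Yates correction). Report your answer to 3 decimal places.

0.392

Row totals: 82, 62. Column totals: 106, 38. Grand total N = 144.
Expected counts (row total × column total / N):
  Forward, Injured: 82×106/144 = 60.3611
  Forward, Not injured: 82×38/144 = 21.6389
  Defender, Injured: 62×106/144 = 45.6389
  Defender, Not injured: 62×38/144 = 16.3611
Contributions (O − E)²/E:
  (62 − 60.3611)²/60.3611 = 0.0445
  (20 − 21.6389)²/21.6389 = 0.1241
  (44 − 45.6389)²/45.6389 = 0.0589
  (18 − 16.3611)²/16.3611 = 0.1642
χ² = 0.0445 + 0.1241 + 0.0589 + 0.1642 = 0.392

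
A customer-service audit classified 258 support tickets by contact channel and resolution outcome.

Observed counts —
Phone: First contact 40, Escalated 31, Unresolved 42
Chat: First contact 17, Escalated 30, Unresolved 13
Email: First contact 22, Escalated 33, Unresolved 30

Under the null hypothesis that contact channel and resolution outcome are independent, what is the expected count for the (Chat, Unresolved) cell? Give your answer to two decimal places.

19.77

Row total (Chat) = 60; column total (Unresolved) = 85; grand total N = 258.
Expected count = (row total × column total) / N = 60 × 85 / 258 = 19.77.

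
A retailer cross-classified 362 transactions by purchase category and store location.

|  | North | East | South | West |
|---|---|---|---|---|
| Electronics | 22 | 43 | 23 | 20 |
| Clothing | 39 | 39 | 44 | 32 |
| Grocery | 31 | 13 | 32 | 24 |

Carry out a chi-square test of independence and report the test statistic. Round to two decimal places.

19.69

Row totals: 108, 154, 100. Column totals: 92, 95, 99, 76. Grand total N = 362.
Expected counts (row total × column total / N):
  Electronics, North: 108×92/362 = 27.448
  Electronics, East: 108×95/362 = 28.343
  Electronics, South: 108×99/362 = 29.536
  Electronics, West: 108×76/362 = 22.674
  Clothing, North: 154×92/362 = 39.138
  Clothing, East: 154×95/362 = 40.414
  Clothing, South: 154×99/362 = 42.116
  Clothing, West: 154×76/362 = 32.331
  Grocery, North: 100×92/362 = 25.414
  Grocery, East: 100×95/362 = 26.243
  Grocery, South: 100×99/362 = 27.348
  Grocery, West: 100×76/362 = 20.994
Contributions (O − E)²/E:
  (22 − 27.448)²/27.448 = 1.0813
  (43 − 28.343)²/28.343 = 7.5796
  (23 − 29.536)²/29.536 = 1.4463
  (20 − 22.674)²/22.674 = 0.3154
  (39 − 39.138)²/39.138 = 0.0005
  (39 − 40.414)²/40.414 = 0.0495
  (44 − 42.116)²/42.116 = 0.0843
  (32 − 32.331)²/32.331 = 0.0034
  (31 − 25.414)²/25.414 = 1.2278
  (13 − 26.243)²/26.243 = 6.6828
  (32 − 27.348)²/27.348 = 0.7913
  (24 − 20.994)²/20.994 = 0.4304
χ² = 1.0813 + 7.5796 + 1.4463 + 0.3154 + 0.0005 + 0.0495 + 0.0843 + 0.0034 + 1.2278 + 6.6828 + 0.7913 + 0.4304 = 19.69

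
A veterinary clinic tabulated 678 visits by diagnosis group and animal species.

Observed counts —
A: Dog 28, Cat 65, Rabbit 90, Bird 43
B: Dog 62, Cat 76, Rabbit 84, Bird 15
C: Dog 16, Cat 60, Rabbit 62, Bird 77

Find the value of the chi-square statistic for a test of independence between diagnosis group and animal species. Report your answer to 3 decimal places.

81.511

Row totals: 226, 237, 215. Column totals: 106, 201, 236, 135. Grand total N = 678.
Expected counts (row total × column total / N):
  A, Dog: 226×106/678 = 35.3333
  A, Cat: 226×201/678 = 67.0000
  A, Rabbit: 226×236/678 = 78.6667
  A, Bird: 226×135/678 = 45.0000
  B, Dog: 237×106/678 = 37.0531
  B, Cat: 237×201/678 = 70.2611
  B, Rabbit: 237×236/678 = 82.4956
  B, Bird: 237×135/678 = 47.1903
  C, Dog: 215×106/678 = 33.6136
  C, Cat: 215×201/678 = 63.7389
  C, Rabbit: 215×236/678 = 74.8378
  C, Bird: 215×135/678 = 42.8097
Contributions (O − E)²/E:
  (28 − 35.3333)²/35.3333 = 1.5220
  (65 − 67.0000)²/67.0000 = 0.0597
  (90 − 78.6667)²/78.6667 = 1.6328
  (43 − 45.0000)²/45.0000 = 0.0889
  (62 − 37.0531)²/37.0531 = 16.7961
  (76 − 70.2611)²/70.2611 = 0.4688
  (84 − 82.4956)²/82.4956 = 0.0274
  (15 − 47.1903)²/47.1903 = 21.9582
  (16 − 33.6136)²/33.6136 = 9.2296
  (60 − 63.7389)²/63.7389 = 0.2193
  (62 − 74.8378)²/74.8378 = 2.2022
  (77 − 42.8097)²/42.8097 = 27.3063
χ² = 1.5220 + 0.0597 + 1.6328 + 0.0889 + 16.7961 + 0.4688 + 0.0274 + 21.9582 + 9.2296 + 0.2193 + 2.2022 + 27.3063 = 81.511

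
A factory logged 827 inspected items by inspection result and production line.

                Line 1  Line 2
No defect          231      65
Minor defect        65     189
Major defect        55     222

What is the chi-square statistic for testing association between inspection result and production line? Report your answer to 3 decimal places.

Row totals: 296, 254, 277. Column totals: 351, 476. Grand total N = 827.
Expected counts (row total × column total / N):
  No defect, Line 1: 296×351/827 = 125.6300
  No defect, Line 2: 296×476/827 = 170.3700
  Minor defect, Line 1: 254×351/827 = 107.8041
  Minor defect, Line 2: 254×476/827 = 146.1959
  Major defect, Line 1: 277×351/827 = 117.5659
  Major defect, Line 2: 277×476/827 = 159.4341
Contributions (O − E)²/E:
  (231 − 125.6300)²/125.6300 = 88.3773
  (65 − 170.3700)²/170.3700 = 65.1690
  (65 − 107.8041)²/107.8041 = 16.9956
  (189 − 146.1959)²/146.1959 = 12.5324
  (55 − 117.5659)²/117.5659 = 33.2962
  (222 − 159.4341)²/159.4341 = 24.5524
χ² = 88.3773 + 65.1690 + 16.9956 + 12.5324 + 33.2962 + 24.5524 = 240.923

240.923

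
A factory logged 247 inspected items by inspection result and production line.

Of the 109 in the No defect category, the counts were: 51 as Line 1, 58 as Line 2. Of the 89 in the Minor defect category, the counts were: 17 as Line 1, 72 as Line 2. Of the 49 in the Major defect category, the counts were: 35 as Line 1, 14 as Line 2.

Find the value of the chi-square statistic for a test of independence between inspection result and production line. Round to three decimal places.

Row totals: 109, 89, 49. Column totals: 103, 144. Grand total N = 247.
Expected counts (row total × column total / N):
  No defect, Line 1: 109×103/247 = 45.4534
  No defect, Line 2: 109×144/247 = 63.5466
  Minor defect, Line 1: 89×103/247 = 37.1134
  Minor defect, Line 2: 89×144/247 = 51.8866
  Major defect, Line 1: 49×103/247 = 20.4332
  Major defect, Line 2: 49×144/247 = 28.5668
Contributions (O − E)²/E:
  (51 − 45.4534)²/45.4534 = 0.6768
  (58 − 63.5466)²/63.5466 = 0.4841
  (17 − 37.1134)²/37.1134 = 10.9003
  (72 − 51.8866)²/51.8866 = 7.7968
  (35 − 20.4332)²/20.4332 = 10.3847
  (14 − 28.5668)²/28.5668 = 7.4279
χ² = 0.6768 + 0.4841 + 10.9003 + 7.7968 + 10.3847 + 7.4279 = 37.671

37.671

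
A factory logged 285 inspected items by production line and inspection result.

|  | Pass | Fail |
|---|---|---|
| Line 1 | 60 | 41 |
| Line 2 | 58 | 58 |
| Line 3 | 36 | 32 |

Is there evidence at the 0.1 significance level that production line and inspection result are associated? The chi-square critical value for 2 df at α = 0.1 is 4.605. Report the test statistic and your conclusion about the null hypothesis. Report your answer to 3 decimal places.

1.966; fail to reject H₀

Row totals: 101, 116, 68. Column totals: 154, 131. Grand total N = 285.
Expected counts (row total × column total / N):
  Line 1, Pass: 101×154/285 = 54.5754
  Line 1, Fail: 101×131/285 = 46.4246
  Line 2, Pass: 116×154/285 = 62.6807
  Line 2, Fail: 116×131/285 = 53.3193
  Line 3, Pass: 68×154/285 = 36.7439
  Line 3, Fail: 68×131/285 = 31.2561
Contributions (O − E)²/E:
  (60 − 54.5754)²/54.5754 = 0.5392
  (41 − 46.4246)²/46.4246 = 0.6339
  (58 − 62.6807)²/62.6807 = 0.3495
  (58 − 53.3193)²/53.3193 = 0.4109
  (36 − 36.7439)²/36.7439 = 0.0151
  (32 − 31.2561)²/31.2561 = 0.0177
χ² = 0.5392 + 0.6339 + 0.3495 + 0.4109 + 0.0151 + 0.0177 = 1.966
df = (3−1)(2−1) = 2. Since 1.966 < 4.605, fail to reject the null hypothesis of independence at α = 0.1.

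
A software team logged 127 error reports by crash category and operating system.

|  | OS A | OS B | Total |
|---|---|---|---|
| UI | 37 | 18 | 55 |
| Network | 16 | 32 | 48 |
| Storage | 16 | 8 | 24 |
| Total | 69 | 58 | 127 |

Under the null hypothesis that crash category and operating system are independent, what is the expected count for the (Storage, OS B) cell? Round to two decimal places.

10.96

Row total (Storage) = 24; column total (OS B) = 58; grand total N = 127.
Expected count = (row total × column total) / N = 24 × 58 / 127 = 10.96.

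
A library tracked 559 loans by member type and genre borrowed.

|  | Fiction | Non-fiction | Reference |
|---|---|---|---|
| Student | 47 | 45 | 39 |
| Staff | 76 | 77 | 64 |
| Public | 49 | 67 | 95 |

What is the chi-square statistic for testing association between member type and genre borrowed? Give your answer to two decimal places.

15.57

Row totals: 131, 217, 211. Column totals: 172, 189, 198. Grand total N = 559.
Expected counts (row total × column total / N):
  Student, Fiction: 131×172/559 = 40.308
  Student, Non-fiction: 131×189/559 = 44.292
  Student, Reference: 131×198/559 = 46.401
  Staff, Fiction: 217×172/559 = 66.769
  Staff, Non-fiction: 217×189/559 = 73.369
  Staff, Reference: 217×198/559 = 76.862
  Public, Fiction: 211×172/559 = 64.923
  Public, Non-fiction: 211×189/559 = 71.340
  Public, Reference: 211×198/559 = 74.737
Contributions (O − E)²/E:
  (47 − 40.308)²/40.308 = 1.1110
  (45 − 44.292)²/44.292 = 0.0113
  (39 − 46.401)²/46.401 = 1.1805
  (76 − 66.769)²/66.769 = 1.2762
  (77 − 73.369)²/73.369 = 0.1797
  (64 − 76.862)²/76.862 = 2.1523
  (49 − 64.923)²/64.923 = 3.9053
  (67 − 71.340)²/71.340 = 0.2640
  (95 − 74.737)²/74.737 = 5.4938
χ² = 1.1110 + 0.0113 + 1.1805 + 1.2762 + 0.1797 + 2.1523 + 3.9053 + 0.2640 + 5.4938 = 15.57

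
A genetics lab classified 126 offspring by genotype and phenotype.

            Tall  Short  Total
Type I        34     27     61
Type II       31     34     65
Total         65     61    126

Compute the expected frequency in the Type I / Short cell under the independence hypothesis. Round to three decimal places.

29.532

Row total (Type I) = 61; column total (Short) = 61; grand total N = 126.
Expected count = (row total × column total) / N = 61 × 61 / 126 = 29.532.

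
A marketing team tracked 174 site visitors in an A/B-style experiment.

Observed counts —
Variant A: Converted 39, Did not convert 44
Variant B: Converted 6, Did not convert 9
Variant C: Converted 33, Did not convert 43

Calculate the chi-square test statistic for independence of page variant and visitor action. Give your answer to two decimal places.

0.36

Row totals: 83, 15, 76. Column totals: 78, 96. Grand total N = 174.
Expected counts (row total × column total / N):
  Variant A, Converted: 83×78/174 = 37.207
  Variant A, Did not convert: 83×96/174 = 45.793
  Variant B, Converted: 15×78/174 = 6.724
  Variant B, Did not convert: 15×96/174 = 8.276
  Variant C, Converted: 76×78/174 = 34.069
  Variant C, Did not convert: 76×96/174 = 41.931
Contributions (O − E)²/E:
  (39 − 37.207)²/37.207 = 0.0864
  (44 − 45.793)²/45.793 = 0.0702
  (6 − 6.724)²/6.724 = 0.0780
  (9 − 8.276)²/8.276 = 0.0633
  (33 − 34.069)²/34.069 = 0.0335
  (43 − 41.931)²/41.931 = 0.0273
χ² = 0.0864 + 0.0702 + 0.0780 + 0.0633 + 0.0335 + 0.0273 = 0.36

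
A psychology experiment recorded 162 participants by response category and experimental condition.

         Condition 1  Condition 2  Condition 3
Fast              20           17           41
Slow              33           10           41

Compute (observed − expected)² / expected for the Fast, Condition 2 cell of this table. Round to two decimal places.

1.23

Row total (Fast) = 78; column total (Condition 2) = 27; N = 162.
Expected count E = 78 × 27 / 162 = 13.000.
Contribution = (O − E)²/E = (17 − 13.000)² / 13.000 = 1.23.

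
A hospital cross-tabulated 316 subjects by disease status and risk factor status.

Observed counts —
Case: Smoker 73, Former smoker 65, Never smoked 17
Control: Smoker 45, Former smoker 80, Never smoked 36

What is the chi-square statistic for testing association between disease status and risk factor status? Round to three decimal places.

Row totals: 155, 161. Column totals: 118, 145, 53. Grand total N = 316.
Expected counts (row total × column total / N):
  Case, Smoker: 155×118/316 = 57.8797
  Case, Former smoker: 155×145/316 = 71.1234
  Case, Never smoked: 155×53/316 = 25.9968
  Control, Smoker: 161×118/316 = 60.1203
  Control, Former smoker: 161×145/316 = 73.8766
  Control, Never smoked: 161×53/316 = 27.0032
Contributions (O − E)²/E:
  (73 − 57.8797)²/57.8797 = 3.9500
  (65 − 71.1234)²/71.1234 = 0.5272
  (17 − 25.9968)²/25.9968 = 3.1136
  (45 − 60.1203)²/60.1203 = 3.8028
  (80 − 73.8766)²/73.8766 = 0.5075
  (36 − 27.0032)²/27.0032 = 2.9975
χ² = 3.9500 + 0.5272 + 3.1136 + 3.8028 + 0.5075 + 2.9975 = 14.899

14.899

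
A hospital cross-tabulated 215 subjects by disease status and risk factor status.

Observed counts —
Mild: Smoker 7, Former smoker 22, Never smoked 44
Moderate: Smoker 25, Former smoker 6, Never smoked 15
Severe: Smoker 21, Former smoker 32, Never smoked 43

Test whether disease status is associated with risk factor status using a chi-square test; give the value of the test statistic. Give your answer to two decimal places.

33.07

Row totals: 73, 46, 96. Column totals: 53, 60, 102. Grand total N = 215.
Expected counts (row total × column total / N):
  Mild, Smoker: 73×53/215 = 17.9953
  Mild, Former smoker: 73×60/215 = 20.3721
  Mild, Never smoked: 73×102/215 = 34.6326
  Moderate, Smoker: 46×53/215 = 11.3395
  Moderate, Former smoker: 46×60/215 = 12.8372
  Moderate, Never smoked: 46×102/215 = 21.8233
  Severe, Smoker: 96×53/215 = 23.6651
  Severe, Former smoker: 96×60/215 = 26.7907
  Severe, Never smoked: 96×102/215 = 45.5442
Contributions (O − E)²/E:
  (7 − 17.9953)²/17.9953 = 6.7182
  (22 − 20.3721)²/20.3721 = 0.1301
  (44 − 34.6326)²/34.6326 = 2.5337
  (25 − 11.3395)²/11.3395 = 16.4566
  (6 − 12.8372)²/12.8372 = 3.6415
  (15 − 21.8233)²/21.8233 = 2.1334
  (21 − 23.6651)²/23.6651 = 0.3001
  (32 − 26.7907)²/26.7907 = 1.0129
  (43 − 45.5442)²/45.5442 = 0.1421
χ² = 6.7182 + 0.1301 + 2.5337 + 16.4566 + 3.6415 + 2.1334 + 0.3001 + 1.0129 + 0.1421 = 33.07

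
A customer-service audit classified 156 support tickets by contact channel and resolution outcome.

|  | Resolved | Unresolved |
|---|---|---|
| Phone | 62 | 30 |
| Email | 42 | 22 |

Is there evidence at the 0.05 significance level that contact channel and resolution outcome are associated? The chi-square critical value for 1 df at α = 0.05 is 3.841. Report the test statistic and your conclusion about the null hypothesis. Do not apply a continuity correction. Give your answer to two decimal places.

Row totals: 92, 64. Column totals: 104, 52. Grand total N = 156.
Expected counts (row total × column total / N):
  Phone, Resolved: 92×104/156 = 61.333
  Phone, Unresolved: 92×52/156 = 30.667
  Email, Resolved: 64×104/156 = 42.667
  Email, Unresolved: 64×52/156 = 21.333
Contributions (O − E)²/E:
  (62 − 61.333)²/61.333 = 0.0073
  (30 − 30.667)²/30.667 = 0.0145
  (42 − 42.667)²/42.667 = 0.0104
  (22 − 21.333)²/21.333 = 0.0209
χ² = 0.0073 + 0.0145 + 0.0104 + 0.0209 = 0.05
df = (2−1)(2−1) = 1. Since 0.05 < 3.841, fail to reject the null hypothesis of independence at α = 0.05.

0.05; fail to reject H₀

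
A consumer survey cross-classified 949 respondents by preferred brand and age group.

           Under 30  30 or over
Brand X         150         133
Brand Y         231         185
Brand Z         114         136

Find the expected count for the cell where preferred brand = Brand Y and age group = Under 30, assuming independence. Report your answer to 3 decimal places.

216.986

Row total (Brand Y) = 416; column total (Under 30) = 495; grand total N = 949.
Expected count = (row total × column total) / N = 416 × 495 / 949 = 216.986.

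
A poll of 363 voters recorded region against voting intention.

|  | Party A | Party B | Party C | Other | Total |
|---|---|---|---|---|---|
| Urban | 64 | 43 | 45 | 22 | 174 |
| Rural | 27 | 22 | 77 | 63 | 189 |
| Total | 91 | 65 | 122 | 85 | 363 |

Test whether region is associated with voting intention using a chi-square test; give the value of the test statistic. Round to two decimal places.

Grand total N = 363.
Expected counts (row total × column total / N):
  Urban, Party A: 174×91/363 = 43.620
  Urban, Party B: 174×65/363 = 31.157
  Urban, Party C: 174×122/363 = 58.479
  Urban, Other: 174×85/363 = 40.744
  Rural, Party A: 189×91/363 = 47.380
  Rural, Party B: 189×65/363 = 33.843
  Rural, Party C: 189×122/363 = 63.521
  Rural, Other: 189×85/363 = 44.256
Contributions (O − E)²/E:
  (64 − 43.620)²/43.620 = 9.5219
  (43 − 31.157)²/31.157 = 4.5016
  (45 − 58.479)²/58.479 = 3.1068
  (22 − 40.744)²/40.744 = 8.6230
  (27 − 47.380)²/47.380 = 8.7662
  (22 − 33.843)²/33.843 = 4.1443
  (77 − 63.521)²/63.521 = 2.8602
  (63 − 44.256)²/44.256 = 7.9388
χ² = 9.5219 + 4.5016 + 3.1068 + 8.6230 + 8.7662 + 4.1443 + 2.8602 + 7.9388 = 49.46

49.46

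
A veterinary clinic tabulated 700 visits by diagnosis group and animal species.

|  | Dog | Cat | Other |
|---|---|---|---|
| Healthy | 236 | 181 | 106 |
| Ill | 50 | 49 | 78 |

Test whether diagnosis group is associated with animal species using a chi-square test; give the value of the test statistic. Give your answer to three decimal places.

39.646

Row totals: 523, 177. Column totals: 286, 230, 184. Grand total N = 700.
Expected counts (row total × column total / N):
  Healthy, Dog: 523×286/700 = 213.6829
  Healthy, Cat: 523×230/700 = 171.8429
  Healthy, Other: 523×184/700 = 137.4743
  Ill, Dog: 177×286/700 = 72.3171
  Ill, Cat: 177×230/700 = 58.1571
  Ill, Other: 177×184/700 = 46.5257
Contributions (O − E)²/E:
  (236 − 213.6829)²/213.6829 = 2.3308
  (181 − 171.8429)²/171.8429 = 0.4880
  (106 − 137.4743)²/137.4743 = 7.2059
  (50 − 72.3171)²/72.3171 = 6.8871
  (49 − 58.1571)²/58.1571 = 1.4418
  (78 − 46.5257)²/46.5257 = 21.2921
χ² = 2.3308 + 0.4880 + 7.2059 + 6.8871 + 1.4418 + 21.2921 = 39.646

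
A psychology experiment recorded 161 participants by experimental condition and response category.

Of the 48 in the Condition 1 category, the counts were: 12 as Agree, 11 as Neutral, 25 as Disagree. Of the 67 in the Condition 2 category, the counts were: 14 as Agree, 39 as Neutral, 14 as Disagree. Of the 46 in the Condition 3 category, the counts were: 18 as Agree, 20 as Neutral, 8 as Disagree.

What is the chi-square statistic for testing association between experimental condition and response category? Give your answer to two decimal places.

23.86

Row totals: 48, 67, 46. Column totals: 44, 70, 47. Grand total N = 161.
Expected counts (row total × column total / N):
  Condition 1, Agree: 48×44/161 = 13.118
  Condition 1, Neutral: 48×70/161 = 20.870
  Condition 1, Disagree: 48×47/161 = 14.012
  Condition 2, Agree: 67×44/161 = 18.311
  Condition 2, Neutral: 67×70/161 = 29.130
  Condition 2, Disagree: 67×47/161 = 19.559
  Condition 3, Agree: 46×44/161 = 12.571
  Condition 3, Neutral: 46×70/161 = 20.000
  Condition 3, Disagree: 46×47/161 = 13.429
Contributions (O − E)²/E:
  (12 − 13.118)²/13.118 = 0.0953
  (11 − 20.870)²/20.870 = 4.6678
  (25 − 14.012)²/14.012 = 8.6166
  (14 − 18.311)²/18.311 = 1.0149
  (39 − 29.130)²/29.130 = 3.3442
  (14 − 19.559)²/19.559 = 1.5800
  (18 − 12.571)²/12.571 = 2.3446
  (20 − 20.000)²/20.000 = 0.0000
  (8 − 13.429)²/13.429 = 2.1948
χ² = 0.0953 + 4.6678 + 8.6166 + 1.0149 + 3.3442 + 1.5800 + 2.3446 + 0.0000 + 2.1948 = 23.86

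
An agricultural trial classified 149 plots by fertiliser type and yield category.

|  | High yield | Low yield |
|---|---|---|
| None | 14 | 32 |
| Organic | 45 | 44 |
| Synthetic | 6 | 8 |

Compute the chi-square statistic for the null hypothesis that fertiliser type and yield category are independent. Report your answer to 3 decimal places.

4.999

Row totals: 46, 89, 14. Column totals: 65, 84. Grand total N = 149.
Expected counts (row total × column total / N):
  None, High yield: 46×65/149 = 20.0671
  None, Low yield: 46×84/149 = 25.9329
  Organic, High yield: 89×65/149 = 38.8255
  Organic, Low yield: 89×84/149 = 50.1745
  Synthetic, High yield: 14×65/149 = 6.1074
  Synthetic, Low yield: 14×84/149 = 7.8926
Contributions (O − E)²/E:
  (14 − 20.0671)²/20.0671 = 1.8343
  (32 − 25.9329)²/25.9329 = 1.4194
  (45 − 38.8255)²/38.8255 = 0.9819
  (44 − 50.1745)²/50.1745 = 0.7598
  (6 − 6.1074)²/6.1074 = 0.0019
  (8 − 7.8926)²/7.8926 = 0.0015
χ² = 1.8343 + 1.4194 + 0.9819 + 0.7598 + 0.0019 + 0.0015 = 4.999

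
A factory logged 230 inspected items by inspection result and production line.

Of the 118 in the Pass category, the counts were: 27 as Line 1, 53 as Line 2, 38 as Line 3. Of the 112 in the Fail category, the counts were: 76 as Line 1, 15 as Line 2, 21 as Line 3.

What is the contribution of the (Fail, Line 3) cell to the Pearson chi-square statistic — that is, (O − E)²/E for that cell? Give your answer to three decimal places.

2.080

Row total (Fail) = 112; column total (Line 3) = 59; N = 230.
Expected count E = 112 × 59 / 230 = 28.7304.
Contribution = (O − E)²/E = (21 − 28.7304)² / 28.7304 = 2.080.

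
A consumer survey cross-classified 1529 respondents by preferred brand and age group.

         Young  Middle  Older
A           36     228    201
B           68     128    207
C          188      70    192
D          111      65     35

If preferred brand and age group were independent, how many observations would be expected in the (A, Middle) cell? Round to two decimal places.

149.32

Row total (A) = 465; column total (Middle) = 491; grand total N = 1529.
Expected count = (row total × column total) / N = 465 × 491 / 1529 = 149.32.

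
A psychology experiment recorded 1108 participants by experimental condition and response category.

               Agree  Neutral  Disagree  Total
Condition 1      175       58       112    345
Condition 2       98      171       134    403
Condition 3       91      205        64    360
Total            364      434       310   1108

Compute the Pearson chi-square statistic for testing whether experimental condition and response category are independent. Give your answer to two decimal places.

Grand total N = 1108.
Expected counts (row total × column total / N):
  Condition 1, Agree: 345×364/1108 = 113.3394
  Condition 1, Neutral: 345×434/1108 = 135.1354
  Condition 1, Disagree: 345×310/1108 = 96.5253
  Condition 2, Agree: 403×364/1108 = 132.3935
  Condition 2, Neutral: 403×434/1108 = 157.8538
  Condition 2, Disagree: 403×310/1108 = 112.7527
  Condition 3, Agree: 360×364/1108 = 118.2671
  Condition 3, Neutral: 360×434/1108 = 141.0108
  Condition 3, Disagree: 360×310/1108 = 100.7220
Contributions (O − E)²/E:
  (175 − 113.3394)²/113.3394 = 33.5455
  (58 − 135.1354)²/135.1354 = 44.0290
  (112 − 96.5253)²/96.5253 = 2.4809
  (98 − 132.3935)²/132.3935 = 8.9348
  (171 − 157.8538)²/157.8538 = 1.0948
  (134 − 112.7527)²/112.7527 = 4.0039
  (91 − 118.2671)²/118.2671 = 6.2866
  (205 − 141.0108)²/141.0108 = 29.0376
  (64 − 100.7220)²/100.7220 = 13.3884
χ² = 33.5455 + 44.0290 + 2.4809 + 8.9348 + 1.0948 + 4.0039 + 6.2866 + 29.0376 + 13.3884 = 142.80

142.80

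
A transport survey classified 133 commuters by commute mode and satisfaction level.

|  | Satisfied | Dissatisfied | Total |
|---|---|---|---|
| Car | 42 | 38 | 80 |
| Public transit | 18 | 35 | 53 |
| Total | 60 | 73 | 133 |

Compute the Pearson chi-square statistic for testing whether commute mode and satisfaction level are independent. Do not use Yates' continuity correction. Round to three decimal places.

4.424

Grand total N = 133.
Expected counts (row total × column total / N):
  Car, Satisfied: 80×60/133 = 36.0902
  Car, Dissatisfied: 80×73/133 = 43.9098
  Public transit, Satisfied: 53×60/133 = 23.9098
  Public transit, Dissatisfied: 53×73/133 = 29.0902
Contributions (O − E)²/E:
  (42 − 36.0902)²/36.0902 = 0.9677
  (38 − 43.9098)²/43.9098 = 0.7954
  (18 − 23.9098)²/23.9098 = 1.4607
  (35 − 29.0902)²/29.0902 = 1.2006
χ² = 0.9677 + 0.7954 + 1.4607 + 1.2006 = 4.424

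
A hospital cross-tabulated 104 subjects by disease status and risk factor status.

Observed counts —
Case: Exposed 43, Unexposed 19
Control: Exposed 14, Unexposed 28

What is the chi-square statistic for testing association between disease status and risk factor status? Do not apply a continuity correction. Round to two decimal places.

Row totals: 62, 42. Column totals: 57, 47. Grand total N = 104.
Expected counts (row total × column total / N):
  Case, Exposed: 62×57/104 = 33.981
  Case, Unexposed: 62×47/104 = 28.019
  Control, Exposed: 42×57/104 = 23.019
  Control, Unexposed: 42×47/104 = 18.981
Contributions (O − E)²/E:
  (43 − 33.981)²/33.981 = 2.3938
  (19 − 28.019)²/28.019 = 2.9031
  (14 − 23.019)²/23.019 = 3.5337
  (28 − 18.981)²/18.981 = 4.2855
χ² = 2.3938 + 2.9031 + 3.5337 + 4.2855 = 13.12

13.12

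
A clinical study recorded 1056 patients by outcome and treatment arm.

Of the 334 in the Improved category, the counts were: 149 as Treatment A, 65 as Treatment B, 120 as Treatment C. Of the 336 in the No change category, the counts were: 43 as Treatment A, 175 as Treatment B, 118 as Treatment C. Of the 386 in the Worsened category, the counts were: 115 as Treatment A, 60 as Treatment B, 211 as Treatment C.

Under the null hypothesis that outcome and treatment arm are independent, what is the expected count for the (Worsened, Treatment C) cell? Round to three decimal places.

164.123

Row total (Worsened) = 386; column total (Treatment C) = 449; grand total N = 1056.
Expected count = (row total × column total) / N = 386 × 449 / 1056 = 164.123.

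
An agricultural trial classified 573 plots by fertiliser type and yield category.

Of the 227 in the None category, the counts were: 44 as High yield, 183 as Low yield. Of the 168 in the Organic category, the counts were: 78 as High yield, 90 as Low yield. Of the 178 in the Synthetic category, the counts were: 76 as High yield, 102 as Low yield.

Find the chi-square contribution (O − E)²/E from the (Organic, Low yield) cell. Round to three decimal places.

Row total (Organic) = 168; column total (Low yield) = 375; N = 573.
Expected count E = 168 × 375 / 573 = 109.9476.
Contribution = (O − E)²/E = (90 − 109.9476)² / 109.9476 = 3.619.

3.619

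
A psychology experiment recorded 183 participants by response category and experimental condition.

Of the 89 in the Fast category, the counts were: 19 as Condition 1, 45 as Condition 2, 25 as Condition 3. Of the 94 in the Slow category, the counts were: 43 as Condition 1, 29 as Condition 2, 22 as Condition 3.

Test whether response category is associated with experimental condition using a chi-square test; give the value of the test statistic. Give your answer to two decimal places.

12.81

Row totals: 89, 94. Column totals: 62, 74, 47. Grand total N = 183.
Expected counts (row total × column total / N):
  Fast, Condition 1: 89×62/183 = 30.153
  Fast, Condition 2: 89×74/183 = 35.989
  Fast, Condition 3: 89×47/183 = 22.858
  Slow, Condition 1: 94×62/183 = 31.847
  Slow, Condition 2: 94×74/183 = 38.011
  Slow, Condition 3: 94×47/183 = 24.142
Contributions (O − E)²/E:
  (19 − 30.153)²/30.153 = 4.1253
  (45 − 35.989)²/35.989 = 2.2562
  (25 − 22.858)²/22.858 = 0.2007
  (43 − 31.847)²/31.847 = 3.9058
  (29 − 38.011)²/38.011 = 2.1362
  (22 − 24.142)²/24.142 = 0.1900
χ² = 4.1253 + 2.2562 + 0.2007 + 3.9058 + 2.1362 + 0.1900 = 12.81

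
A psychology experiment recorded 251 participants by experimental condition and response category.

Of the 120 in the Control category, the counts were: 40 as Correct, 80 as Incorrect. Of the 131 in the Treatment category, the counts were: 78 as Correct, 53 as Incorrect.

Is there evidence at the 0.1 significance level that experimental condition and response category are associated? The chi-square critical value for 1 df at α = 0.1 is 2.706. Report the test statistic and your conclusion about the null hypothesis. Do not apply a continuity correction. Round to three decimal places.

17.270; reject H₀

Row totals: 120, 131. Column totals: 118, 133. Grand total N = 251.
Expected counts (row total × column total / N):
  Control, Correct: 120×118/251 = 56.4143
  Control, Incorrect: 120×133/251 = 63.5857
  Treatment, Correct: 131×118/251 = 61.5857
  Treatment, Incorrect: 131×133/251 = 69.4143
Contributions (O − E)²/E:
  (40 − 56.4143)²/56.4143 = 4.7759
  (80 − 63.5857)²/63.5857 = 4.2373
  (78 − 61.5857)²/61.5857 = 4.3749
  (53 − 69.4143)²/69.4143 = 3.8815
χ² = 4.7759 + 4.2373 + 4.3749 + 3.8815 = 17.270
df = (2−1)(2−1) = 1. Since 17.270 > 2.706, reject the null hypothesis of independence at α = 0.1.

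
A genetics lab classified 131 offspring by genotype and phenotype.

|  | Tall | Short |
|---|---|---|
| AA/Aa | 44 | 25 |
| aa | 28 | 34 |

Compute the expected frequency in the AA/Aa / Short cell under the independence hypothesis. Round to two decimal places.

31.08

Row total (AA/Aa) = 69; column total (Short) = 59; grand total N = 131.
Expected count = (row total × column total) / N = 69 × 59 / 131 = 31.08.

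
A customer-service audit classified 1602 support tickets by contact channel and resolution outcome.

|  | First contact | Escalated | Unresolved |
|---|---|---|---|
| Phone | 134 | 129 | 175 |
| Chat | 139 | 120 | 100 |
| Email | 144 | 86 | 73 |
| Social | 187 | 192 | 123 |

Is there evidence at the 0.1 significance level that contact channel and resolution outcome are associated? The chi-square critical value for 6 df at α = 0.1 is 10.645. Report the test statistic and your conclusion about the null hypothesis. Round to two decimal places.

Row totals: 438, 359, 303, 502. Column totals: 604, 527, 471. Grand total N = 1602.
Expected counts (row total × column total / N):
  Phone, First contact: 438×604/1602 = 165.139
  Phone, Escalated: 438×527/1602 = 144.086
  Phone, Unresolved: 438×471/1602 = 128.775
  Chat, First contact: 359×604/1602 = 135.353
  Chat, Escalated: 359×527/1602 = 118.098
  Chat, Unresolved: 359×471/1602 = 105.549
  Email, First contact: 303×604/1602 = 114.240
  Email, Escalated: 303×527/1602 = 99.676
  Email, Unresolved: 303×471/1602 = 89.084
  Social, First contact: 502×604/1602 = 189.268
  Social, Escalated: 502×527/1602 = 165.140
  Social, Unresolved: 502×471/1602 = 147.592
Contributions (O − E)²/E:
  (134 − 165.139)²/165.139 = 5.8716
  (129 − 144.086)²/144.086 = 1.5795
  (175 − 128.775)²/128.775 = 16.5929
  (139 − 135.353)²/135.353 = 0.0983
  (120 − 118.098)²/118.098 = 0.0306
  (100 − 105.549)²/105.549 = 0.2917
  (144 − 114.240)²/114.240 = 7.7526
  (86 − 99.676)²/99.676 = 1.8764
  (73 − 89.084)²/89.084 = 2.9039
  (187 − 189.268)²/189.268 = 0.0272
  (192 − 165.140)²/165.140 = 4.3688
  (123 − 147.592)²/147.592 = 4.0976
χ² = 5.8716 + 1.5795 + 16.5929 + 0.0983 + 0.0306 + 0.2917 + 7.7526 + 1.8764 + 2.9039 + 0.0272 + 4.3688 + 4.0976 = 45.49
df = (4−1)(3−1) = 6. Since 45.49 > 10.645, reject the null hypothesis of independence at α = 0.1.

45.49; reject H₀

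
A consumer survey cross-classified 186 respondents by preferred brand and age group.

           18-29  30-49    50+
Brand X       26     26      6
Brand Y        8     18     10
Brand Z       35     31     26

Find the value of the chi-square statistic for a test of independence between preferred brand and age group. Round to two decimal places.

10.82

Row totals: 58, 36, 92. Column totals: 69, 75, 42. Grand total N = 186.
Expected counts (row total × column total / N):
  Brand X, 18-29: 58×69/186 = 21.5161
  Brand X, 30-49: 58×75/186 = 23.3871
  Brand X, 50+: 58×42/186 = 13.0968
  Brand Y, 18-29: 36×69/186 = 13.3548
  Brand Y, 30-49: 36×75/186 = 14.5161
  Brand Y, 50+: 36×42/186 = 8.1290
  Brand Z, 18-29: 92×69/186 = 34.1290
  Brand Z, 30-49: 92×75/186 = 37.0968
  Brand Z, 50+: 92×42/186 = 20.7742
Contributions (O − E)²/E:
  (26 − 21.5161)²/21.5161 = 0.9344
  (26 − 23.3871)²/23.3871 = 0.2919
  (6 − 13.0968)²/13.0968 = 3.8456
  (8 − 13.3548)²/13.3548 = 2.1471
  (18 − 14.5161)²/14.5161 = 0.8361
  (10 − 8.1290)²/8.1290 = 0.4306
  (35 − 34.1290)²/34.1290 = 0.0222
  (31 − 37.0968)²/37.0968 = 1.0020
  (26 − 20.7742)²/20.7742 = 1.3146
χ² = 0.9344 + 0.2919 + 3.8456 + 2.1471 + 0.8361 + 0.4306 + 0.0222 + 1.0020 + 1.3146 = 10.82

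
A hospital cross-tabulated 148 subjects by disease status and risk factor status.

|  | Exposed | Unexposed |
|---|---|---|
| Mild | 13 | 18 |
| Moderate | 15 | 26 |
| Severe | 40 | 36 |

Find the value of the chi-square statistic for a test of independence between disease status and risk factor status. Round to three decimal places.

3.015

Row totals: 31, 41, 76. Column totals: 68, 80. Grand total N = 148.
Expected counts (row total × column total / N):
  Mild, Exposed: 31×68/148 = 14.2432
  Mild, Unexposed: 31×80/148 = 16.7568
  Moderate, Exposed: 41×68/148 = 18.8378
  Moderate, Unexposed: 41×80/148 = 22.1622
  Severe, Exposed: 76×68/148 = 34.9189
  Severe, Unexposed: 76×80/148 = 41.0811
Contributions (O − E)²/E:
  (13 − 14.2432)²/14.2432 = 0.1085
  (18 − 16.7568)²/16.7568 = 0.0922
  (15 − 18.8378)²/18.8378 = 0.7819
  (26 − 22.1622)²/22.1622 = 0.6646
  (40 − 34.9189)²/34.9189 = 0.7394
  (36 − 41.0811)²/41.0811 = 0.6285
χ² = 0.1085 + 0.0922 + 0.7819 + 0.6646 + 0.7394 + 0.6285 = 3.015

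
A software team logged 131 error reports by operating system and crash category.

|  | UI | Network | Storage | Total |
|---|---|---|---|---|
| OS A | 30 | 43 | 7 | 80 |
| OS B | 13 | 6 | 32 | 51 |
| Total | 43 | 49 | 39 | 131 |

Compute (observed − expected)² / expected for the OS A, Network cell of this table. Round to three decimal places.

Row total (OS A) = 80; column total (Network) = 49; N = 131.
Expected count E = 80 × 49 / 131 = 29.9237.
Contribution = (O − E)²/E = (43 − 29.9237)² / 29.9237 = 5.714.

5.714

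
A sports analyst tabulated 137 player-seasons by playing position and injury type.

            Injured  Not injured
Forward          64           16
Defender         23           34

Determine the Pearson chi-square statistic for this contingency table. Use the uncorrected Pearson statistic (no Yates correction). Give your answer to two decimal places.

22.58

Row totals: 80, 57. Column totals: 87, 50. Grand total N = 137.
Expected counts (row total × column total / N):
  Forward, Injured: 80×87/137 = 50.803
  Forward, Not injured: 80×50/137 = 29.197
  Defender, Injured: 57×87/137 = 36.197
  Defender, Not injured: 57×50/137 = 20.803
Contributions (O − E)²/E:
  (64 − 50.803)²/50.803 = 3.4282
  (16 − 29.197)²/29.197 = 5.9650
  (23 − 36.197)²/36.197 = 4.8115
  (34 − 20.803)²/20.803 = 8.3719
χ² = 3.4282 + 5.9650 + 4.8115 + 8.3719 = 22.58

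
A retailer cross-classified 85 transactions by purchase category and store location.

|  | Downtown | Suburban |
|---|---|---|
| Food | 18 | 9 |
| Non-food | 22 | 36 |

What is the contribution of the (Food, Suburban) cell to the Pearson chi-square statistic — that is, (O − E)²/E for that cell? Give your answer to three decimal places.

1.961

Row total (Food) = 27; column total (Suburban) = 45; N = 85.
Expected count E = 27 × 45 / 85 = 14.2941.
Contribution = (O − E)²/E = (9 − 14.2941)² / 14.2941 = 1.961.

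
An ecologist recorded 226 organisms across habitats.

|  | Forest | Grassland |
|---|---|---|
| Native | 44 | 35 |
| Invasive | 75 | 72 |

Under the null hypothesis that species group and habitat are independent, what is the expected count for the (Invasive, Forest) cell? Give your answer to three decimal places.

Row total (Invasive) = 147; column total (Forest) = 119; grand total N = 226.
Expected count = (row total × column total) / N = 147 × 119 / 226 = 77.403.

77.403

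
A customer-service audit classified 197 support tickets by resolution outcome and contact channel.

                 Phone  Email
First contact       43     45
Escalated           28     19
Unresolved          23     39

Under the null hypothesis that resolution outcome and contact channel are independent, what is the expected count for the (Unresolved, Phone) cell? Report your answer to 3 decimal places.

29.584

Row total (Unresolved) = 62; column total (Phone) = 94; grand total N = 197.
Expected count = (row total × column total) / N = 62 × 94 / 197 = 29.584.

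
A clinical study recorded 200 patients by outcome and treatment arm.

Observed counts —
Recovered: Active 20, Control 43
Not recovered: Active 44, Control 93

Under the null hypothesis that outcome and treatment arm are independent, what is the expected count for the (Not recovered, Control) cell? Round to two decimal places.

Row total (Not recovered) = 137; column total (Control) = 136; grand total N = 200.
Expected count = (row total × column total) / N = 137 × 136 / 200 = 93.16.

93.16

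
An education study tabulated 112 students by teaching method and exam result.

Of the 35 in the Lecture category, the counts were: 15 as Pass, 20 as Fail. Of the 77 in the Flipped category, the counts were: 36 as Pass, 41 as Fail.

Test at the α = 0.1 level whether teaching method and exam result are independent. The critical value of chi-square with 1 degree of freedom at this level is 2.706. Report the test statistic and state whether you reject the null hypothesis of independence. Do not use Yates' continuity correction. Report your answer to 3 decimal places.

Row totals: 35, 77. Column totals: 51, 61. Grand total N = 112.
Expected counts (row total × column total / N):
  Lecture, Pass: 35×51/112 = 15.9375
  Lecture, Fail: 35×61/112 = 19.0625
  Flipped, Pass: 77×51/112 = 35.0625
  Flipped, Fail: 77×61/112 = 41.9375
Contributions (O − E)²/E:
  (15 − 15.9375)²/15.9375 = 0.0551
  (20 − 19.0625)²/19.0625 = 0.0461
  (36 − 35.0625)²/35.0625 = 0.0251
  (41 − 41.9375)²/41.9375 = 0.0210
χ² = 0.0551 + 0.0461 + 0.0251 + 0.0210 = 0.147
df = (2−1)(2−1) = 1. Since 0.147 < 2.706, fail to reject the null hypothesis of independence at α = 0.1.

0.147; fail to reject H₀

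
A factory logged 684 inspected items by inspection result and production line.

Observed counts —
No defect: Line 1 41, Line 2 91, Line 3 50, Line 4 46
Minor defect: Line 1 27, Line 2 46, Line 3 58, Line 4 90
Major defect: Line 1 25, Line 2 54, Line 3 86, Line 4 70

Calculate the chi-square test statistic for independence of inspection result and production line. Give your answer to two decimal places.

47.88

Row totals: 228, 221, 235. Column totals: 93, 191, 194, 206. Grand total N = 684.
Expected counts (row total × column total / N):
  No defect, Line 1: 228×93/684 = 31.000
  No defect, Line 2: 228×191/684 = 63.667
  No defect, Line 3: 228×194/684 = 64.667
  No defect, Line 4: 228×206/684 = 68.667
  Minor defect, Line 1: 221×93/684 = 30.048
  Minor defect, Line 2: 221×191/684 = 61.712
  Minor defect, Line 3: 221×194/684 = 62.681
  Minor defect, Line 4: 221×206/684 = 66.558
  Major defect, Line 1: 235×93/684 = 31.952
  Major defect, Line 2: 235×191/684 = 65.621
  Major defect, Line 3: 235×194/684 = 66.652
  Major defect, Line 4: 235×206/684 = 70.775
Contributions (O − E)²/E:
  (41 − 31.000)²/31.000 = 3.2258
  (91 − 63.667)²/63.667 = 11.7344
  (50 − 64.667)²/64.667 = 3.3266
  (46 − 68.667)²/68.667 = 7.4824
  (27 − 30.048)²/30.048 = 0.3092
  (46 − 61.712)²/61.712 = 4.0003
  (58 − 62.681)²/62.681 = 0.3496
  (90 − 66.558)²/66.558 = 8.2564
  (25 − 31.952)²/31.952 = 1.5126
  (54 − 65.621)²/65.621 = 2.0580
  (86 − 66.652)²/66.652 = 5.6164
  (70 − 70.775)²/70.775 = 0.0085
χ² = 3.2258 + 11.7344 + 3.3266 + 7.4824 + 0.3092 + 4.0003 + 0.3496 + 8.2564 + 1.5126 + 2.0580 + 5.6164 + 0.0085 = 47.88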